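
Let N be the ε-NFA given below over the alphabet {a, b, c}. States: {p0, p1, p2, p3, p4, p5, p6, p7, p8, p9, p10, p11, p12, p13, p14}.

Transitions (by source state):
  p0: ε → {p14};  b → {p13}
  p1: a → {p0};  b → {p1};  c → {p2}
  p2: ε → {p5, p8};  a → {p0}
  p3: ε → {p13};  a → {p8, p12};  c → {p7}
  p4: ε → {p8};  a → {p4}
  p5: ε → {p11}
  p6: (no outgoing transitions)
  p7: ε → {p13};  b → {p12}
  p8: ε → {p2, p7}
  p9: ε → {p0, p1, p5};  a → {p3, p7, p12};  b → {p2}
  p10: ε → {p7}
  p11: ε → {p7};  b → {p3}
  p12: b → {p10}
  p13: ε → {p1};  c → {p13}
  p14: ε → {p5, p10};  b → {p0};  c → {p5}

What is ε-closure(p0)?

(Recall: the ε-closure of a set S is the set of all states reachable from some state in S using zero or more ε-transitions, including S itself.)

Start with {p0}.
From p0 via ε: add p14.
From p14 via ε: add p5, p10.
From p5 via ε: add p11.
From p10 via ε: add p7.
From p7 via ε: add p13.
From p13 via ε: add p1.
No new states can be added; the closed set is {p0, p1, p5, p7, p10, p11, p13, p14}.

{p0, p1, p5, p7, p10, p11, p13, p14}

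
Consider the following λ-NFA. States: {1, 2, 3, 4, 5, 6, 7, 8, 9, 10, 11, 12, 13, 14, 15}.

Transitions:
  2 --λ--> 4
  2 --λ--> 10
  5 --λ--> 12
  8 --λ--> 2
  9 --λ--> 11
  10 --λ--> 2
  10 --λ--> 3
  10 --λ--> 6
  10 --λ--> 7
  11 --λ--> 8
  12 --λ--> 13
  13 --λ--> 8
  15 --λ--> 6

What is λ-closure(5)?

Start with {5}.
From 5 via λ: add 12.
From 12 via λ: add 13.
From 13 via λ: add 8.
From 8 via λ: add 2.
From 2 via λ: add 4, 10.
From 10 via λ: add 3, 6, 7.
No new states can be added; the closed set is {2, 3, 4, 5, 6, 7, 8, 10, 12, 13}.

{2, 3, 4, 5, 6, 7, 8, 10, 12, 13}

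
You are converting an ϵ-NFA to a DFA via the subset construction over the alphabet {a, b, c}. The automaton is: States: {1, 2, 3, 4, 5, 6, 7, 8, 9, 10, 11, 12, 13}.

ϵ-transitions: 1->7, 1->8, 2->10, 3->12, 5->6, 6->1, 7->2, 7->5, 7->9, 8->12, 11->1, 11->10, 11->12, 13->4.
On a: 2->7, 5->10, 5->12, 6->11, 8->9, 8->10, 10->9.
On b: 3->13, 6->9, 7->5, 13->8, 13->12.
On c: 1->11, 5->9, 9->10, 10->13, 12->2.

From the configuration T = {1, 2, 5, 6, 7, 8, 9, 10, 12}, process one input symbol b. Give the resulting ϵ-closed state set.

6 on b → {9}.
7 on b → {5}.
No b-transition from 1, 2, 5, 8, 9, 10, 12.
Union after reading b: {5, 9}.
Now take the ϵ-closure:
From 5 via ϵ: add 6.
From 6 via ϵ: add 1.
From 1 via ϵ: add 7, 8.
From 7 via ϵ: add 2.
From 8 via ϵ: add 12.
From 2 via ϵ: add 10.
No new states can be added; the closed set is {1, 2, 5, 6, 7, 8, 9, 10, 12}.

{1, 2, 5, 6, 7, 8, 9, 10, 12}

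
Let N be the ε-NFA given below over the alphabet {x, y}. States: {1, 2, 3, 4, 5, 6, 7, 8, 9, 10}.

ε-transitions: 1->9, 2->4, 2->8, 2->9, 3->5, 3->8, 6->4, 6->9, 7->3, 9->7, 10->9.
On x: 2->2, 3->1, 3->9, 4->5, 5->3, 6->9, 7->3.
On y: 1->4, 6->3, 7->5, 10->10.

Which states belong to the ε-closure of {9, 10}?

Start with {9, 10}.
From 9 via ε: add 7.
From 7 via ε: add 3.
From 3 via ε: add 5, 8.
No new states can be added; the closed set is {3, 5, 7, 8, 9, 10}.

{3, 5, 7, 8, 9, 10}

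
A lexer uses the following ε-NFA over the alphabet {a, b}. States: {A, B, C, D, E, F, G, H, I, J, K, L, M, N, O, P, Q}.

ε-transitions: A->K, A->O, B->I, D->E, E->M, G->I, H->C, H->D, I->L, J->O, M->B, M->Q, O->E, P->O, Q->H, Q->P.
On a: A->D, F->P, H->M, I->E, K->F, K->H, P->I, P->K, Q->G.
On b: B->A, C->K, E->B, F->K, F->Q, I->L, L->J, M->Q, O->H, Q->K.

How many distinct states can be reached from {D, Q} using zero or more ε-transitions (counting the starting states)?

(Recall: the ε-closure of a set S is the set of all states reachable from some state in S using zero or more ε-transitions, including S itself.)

11

Start with {D, Q}.
From D via ε: add E.
From Q via ε: add H, P.
From E via ε: add M.
From H via ε: add C.
From P via ε: add O.
From M via ε: add B.
From B via ε: add I.
From I via ε: add L.
ε-closure = {B, C, D, E, H, I, L, M, O, P, Q}, which has 11 states.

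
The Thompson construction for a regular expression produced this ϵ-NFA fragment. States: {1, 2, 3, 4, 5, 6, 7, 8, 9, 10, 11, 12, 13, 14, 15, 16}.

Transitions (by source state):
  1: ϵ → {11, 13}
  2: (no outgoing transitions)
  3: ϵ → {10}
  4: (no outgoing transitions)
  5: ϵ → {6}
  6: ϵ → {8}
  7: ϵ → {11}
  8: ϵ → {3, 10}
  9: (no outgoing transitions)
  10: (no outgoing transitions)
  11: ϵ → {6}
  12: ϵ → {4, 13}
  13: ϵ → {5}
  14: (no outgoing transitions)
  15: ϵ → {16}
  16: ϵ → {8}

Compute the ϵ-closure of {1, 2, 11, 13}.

{1, 2, 3, 5, 6, 8, 10, 11, 13}

Start with {1, 2, 11, 13}.
From 11 via ϵ: add 6.
From 13 via ϵ: add 5.
From 6 via ϵ: add 8.
From 8 via ϵ: add 3, 10.
No new states can be added; the closed set is {1, 2, 3, 5, 6, 8, 10, 11, 13}.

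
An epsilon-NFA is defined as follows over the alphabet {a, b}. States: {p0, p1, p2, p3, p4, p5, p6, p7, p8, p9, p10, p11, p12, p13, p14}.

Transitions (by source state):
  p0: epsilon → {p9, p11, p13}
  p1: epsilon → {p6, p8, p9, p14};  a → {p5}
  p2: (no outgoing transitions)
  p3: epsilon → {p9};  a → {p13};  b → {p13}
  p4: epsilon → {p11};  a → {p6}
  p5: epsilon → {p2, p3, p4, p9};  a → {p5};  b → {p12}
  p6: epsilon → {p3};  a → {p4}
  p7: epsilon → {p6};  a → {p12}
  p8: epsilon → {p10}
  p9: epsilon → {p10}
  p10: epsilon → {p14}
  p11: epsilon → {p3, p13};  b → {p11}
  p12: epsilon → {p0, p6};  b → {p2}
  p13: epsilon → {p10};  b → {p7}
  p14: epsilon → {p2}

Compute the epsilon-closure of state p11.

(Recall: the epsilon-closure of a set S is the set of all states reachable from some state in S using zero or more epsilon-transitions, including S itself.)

Start with {p11}.
From p11 via epsilon: add p3, p13.
From p3 via epsilon: add p9.
From p13 via epsilon: add p10.
From p10 via epsilon: add p14.
From p14 via epsilon: add p2.
No new states can be added; the closed set is {p2, p3, p9, p10, p11, p13, p14}.

{p2, p3, p9, p10, p11, p13, p14}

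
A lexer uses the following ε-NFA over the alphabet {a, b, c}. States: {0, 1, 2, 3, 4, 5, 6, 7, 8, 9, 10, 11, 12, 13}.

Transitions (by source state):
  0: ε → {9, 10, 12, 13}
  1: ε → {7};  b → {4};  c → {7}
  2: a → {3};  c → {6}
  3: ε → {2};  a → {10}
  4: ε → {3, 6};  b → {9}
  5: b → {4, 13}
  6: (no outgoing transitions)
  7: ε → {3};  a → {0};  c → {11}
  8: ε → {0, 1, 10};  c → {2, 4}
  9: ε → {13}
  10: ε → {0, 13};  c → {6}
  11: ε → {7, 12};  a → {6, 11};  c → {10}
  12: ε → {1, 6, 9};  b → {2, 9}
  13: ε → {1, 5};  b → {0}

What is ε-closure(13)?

{1, 2, 3, 5, 7, 13}

Start with {13}.
From 13 via ε: add 1, 5.
From 1 via ε: add 7.
From 7 via ε: add 3.
From 3 via ε: add 2.
No new states can be added; the closed set is {1, 2, 3, 5, 7, 13}.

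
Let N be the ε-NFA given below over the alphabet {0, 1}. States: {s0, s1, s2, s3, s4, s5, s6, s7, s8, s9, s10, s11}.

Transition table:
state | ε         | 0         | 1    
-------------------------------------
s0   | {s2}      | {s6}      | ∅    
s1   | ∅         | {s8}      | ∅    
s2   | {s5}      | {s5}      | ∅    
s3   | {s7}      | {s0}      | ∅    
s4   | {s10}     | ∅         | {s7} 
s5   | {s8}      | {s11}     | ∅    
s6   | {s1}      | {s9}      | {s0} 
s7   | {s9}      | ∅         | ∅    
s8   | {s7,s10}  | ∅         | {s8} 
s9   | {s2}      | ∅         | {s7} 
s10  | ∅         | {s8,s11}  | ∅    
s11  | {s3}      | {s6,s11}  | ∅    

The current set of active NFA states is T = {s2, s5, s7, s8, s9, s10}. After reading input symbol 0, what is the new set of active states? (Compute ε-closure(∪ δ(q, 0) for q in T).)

s2 on 0 → {s5}.
s5 on 0 → {s11}.
s10 on 0 → {s8, s11}.
No 0-transition from s7, s8, s9.
Union after reading 0: {s5, s8, s11}.
Now take the ε-closure:
From s8 via ε: add s7, s10.
From s11 via ε: add s3.
From s7 via ε: add s9.
From s9 via ε: add s2.
No new states can be added; the closed set is {s2, s3, s5, s7, s8, s9, s10, s11}.

{s2, s3, s5, s7, s8, s9, s10, s11}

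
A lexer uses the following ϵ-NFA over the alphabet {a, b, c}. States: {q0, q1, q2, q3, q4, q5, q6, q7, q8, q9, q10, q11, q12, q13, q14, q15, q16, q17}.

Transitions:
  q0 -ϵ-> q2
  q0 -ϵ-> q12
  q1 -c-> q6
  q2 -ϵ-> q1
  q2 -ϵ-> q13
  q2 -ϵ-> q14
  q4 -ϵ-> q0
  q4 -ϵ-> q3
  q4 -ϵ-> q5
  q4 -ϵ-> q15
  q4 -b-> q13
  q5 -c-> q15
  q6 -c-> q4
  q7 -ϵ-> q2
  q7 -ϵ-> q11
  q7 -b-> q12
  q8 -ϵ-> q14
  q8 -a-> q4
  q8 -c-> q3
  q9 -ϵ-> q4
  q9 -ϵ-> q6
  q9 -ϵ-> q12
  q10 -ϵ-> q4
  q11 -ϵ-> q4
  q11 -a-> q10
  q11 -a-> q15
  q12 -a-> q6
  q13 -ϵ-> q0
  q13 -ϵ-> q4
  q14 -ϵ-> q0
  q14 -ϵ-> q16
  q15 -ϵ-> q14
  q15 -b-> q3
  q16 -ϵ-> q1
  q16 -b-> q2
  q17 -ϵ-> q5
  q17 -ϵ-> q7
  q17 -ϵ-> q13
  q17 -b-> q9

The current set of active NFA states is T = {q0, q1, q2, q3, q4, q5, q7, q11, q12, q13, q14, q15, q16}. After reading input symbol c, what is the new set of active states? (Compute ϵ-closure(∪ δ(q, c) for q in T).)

q1 on c → {q6}.
q5 on c → {q15}.
No c-transition from q0, q2, q3, q4, q7, q11, q12, q13, q14, q15, q16.
Union after reading c: {q6, q15}.
Now take the ϵ-closure:
From q15 via ϵ: add q14.
From q14 via ϵ: add q0, q16.
From q0 via ϵ: add q2, q12.
From q16 via ϵ: add q1.
From q2 via ϵ: add q13.
From q13 via ϵ: add q4.
From q4 via ϵ: add q3, q5.
No new states can be added; the closed set is {q0, q1, q2, q3, q4, q5, q6, q12, q13, q14, q15, q16}.

{q0, q1, q2, q3, q4, q5, q6, q12, q13, q14, q15, q16}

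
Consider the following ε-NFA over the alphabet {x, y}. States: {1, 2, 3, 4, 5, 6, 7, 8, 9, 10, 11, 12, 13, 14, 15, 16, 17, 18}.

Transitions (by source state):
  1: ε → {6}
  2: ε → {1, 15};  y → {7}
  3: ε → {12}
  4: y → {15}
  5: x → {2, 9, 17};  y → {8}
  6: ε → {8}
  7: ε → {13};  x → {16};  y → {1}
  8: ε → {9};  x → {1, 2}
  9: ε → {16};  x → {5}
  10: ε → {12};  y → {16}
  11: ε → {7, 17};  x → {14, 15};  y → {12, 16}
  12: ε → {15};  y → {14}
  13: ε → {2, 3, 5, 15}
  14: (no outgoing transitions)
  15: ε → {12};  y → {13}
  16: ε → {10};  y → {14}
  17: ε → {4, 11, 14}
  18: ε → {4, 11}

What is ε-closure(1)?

{1, 6, 8, 9, 10, 12, 15, 16}

Start with {1}.
From 1 via ε: add 6.
From 6 via ε: add 8.
From 8 via ε: add 9.
From 9 via ε: add 16.
From 16 via ε: add 10.
From 10 via ε: add 12.
From 12 via ε: add 15.
No new states can be added; the closed set is {1, 6, 8, 9, 10, 12, 15, 16}.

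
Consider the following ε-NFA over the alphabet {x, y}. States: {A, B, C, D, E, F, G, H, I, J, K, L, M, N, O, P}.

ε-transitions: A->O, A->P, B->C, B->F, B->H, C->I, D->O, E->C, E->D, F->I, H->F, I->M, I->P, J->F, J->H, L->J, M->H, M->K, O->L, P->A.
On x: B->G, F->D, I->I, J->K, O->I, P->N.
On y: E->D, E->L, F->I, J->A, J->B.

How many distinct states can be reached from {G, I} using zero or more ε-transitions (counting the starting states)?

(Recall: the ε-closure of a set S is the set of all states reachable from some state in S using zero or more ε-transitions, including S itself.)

Start with {G, I}.
From I via ε: add M, P.
From M via ε: add H, K.
From P via ε: add A.
From A via ε: add O.
From H via ε: add F.
From O via ε: add L.
From L via ε: add J.
ε-closure = {A, F, G, H, I, J, K, L, M, O, P}, which has 11 states.

11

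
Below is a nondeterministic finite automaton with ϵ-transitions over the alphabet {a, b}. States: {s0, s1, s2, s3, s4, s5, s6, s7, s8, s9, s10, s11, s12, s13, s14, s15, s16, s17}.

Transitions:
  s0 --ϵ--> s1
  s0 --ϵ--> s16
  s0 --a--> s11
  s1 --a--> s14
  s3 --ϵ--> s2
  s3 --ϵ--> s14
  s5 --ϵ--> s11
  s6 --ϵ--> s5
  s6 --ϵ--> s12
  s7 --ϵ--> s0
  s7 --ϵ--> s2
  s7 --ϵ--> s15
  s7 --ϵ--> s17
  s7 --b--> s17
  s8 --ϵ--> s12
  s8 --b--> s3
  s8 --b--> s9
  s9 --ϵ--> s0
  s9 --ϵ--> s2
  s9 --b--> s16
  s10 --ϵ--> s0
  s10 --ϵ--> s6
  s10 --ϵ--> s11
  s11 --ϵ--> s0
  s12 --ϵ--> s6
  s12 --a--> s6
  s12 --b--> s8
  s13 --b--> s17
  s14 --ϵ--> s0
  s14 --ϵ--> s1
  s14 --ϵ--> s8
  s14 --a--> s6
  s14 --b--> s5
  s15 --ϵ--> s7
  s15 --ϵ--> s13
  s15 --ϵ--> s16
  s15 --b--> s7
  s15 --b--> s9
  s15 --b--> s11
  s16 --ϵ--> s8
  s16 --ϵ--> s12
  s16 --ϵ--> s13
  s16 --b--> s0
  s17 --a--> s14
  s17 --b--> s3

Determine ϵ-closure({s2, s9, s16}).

{s0, s1, s2, s5, s6, s8, s9, s11, s12, s13, s16}

Start with {s2, s9, s16}.
From s9 via ϵ: add s0.
From s16 via ϵ: add s8, s12, s13.
From s0 via ϵ: add s1.
From s12 via ϵ: add s6.
From s6 via ϵ: add s5.
From s5 via ϵ: add s11.
No new states can be added; the closed set is {s0, s1, s2, s5, s6, s8, s9, s11, s12, s13, s16}.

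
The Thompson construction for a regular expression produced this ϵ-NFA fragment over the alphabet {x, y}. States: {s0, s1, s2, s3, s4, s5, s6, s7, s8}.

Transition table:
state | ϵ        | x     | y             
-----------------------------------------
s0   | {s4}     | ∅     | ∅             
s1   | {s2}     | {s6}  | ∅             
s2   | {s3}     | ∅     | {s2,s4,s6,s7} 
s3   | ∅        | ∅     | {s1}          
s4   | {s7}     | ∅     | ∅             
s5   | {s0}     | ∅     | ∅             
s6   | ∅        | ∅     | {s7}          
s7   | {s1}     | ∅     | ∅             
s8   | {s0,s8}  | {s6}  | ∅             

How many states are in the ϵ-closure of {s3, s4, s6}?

6

Start with {s3, s4, s6}.
From s4 via ϵ: add s7.
From s7 via ϵ: add s1.
From s1 via ϵ: add s2.
ϵ-closure = {s1, s2, s3, s4, s6, s7}, which has 6 states.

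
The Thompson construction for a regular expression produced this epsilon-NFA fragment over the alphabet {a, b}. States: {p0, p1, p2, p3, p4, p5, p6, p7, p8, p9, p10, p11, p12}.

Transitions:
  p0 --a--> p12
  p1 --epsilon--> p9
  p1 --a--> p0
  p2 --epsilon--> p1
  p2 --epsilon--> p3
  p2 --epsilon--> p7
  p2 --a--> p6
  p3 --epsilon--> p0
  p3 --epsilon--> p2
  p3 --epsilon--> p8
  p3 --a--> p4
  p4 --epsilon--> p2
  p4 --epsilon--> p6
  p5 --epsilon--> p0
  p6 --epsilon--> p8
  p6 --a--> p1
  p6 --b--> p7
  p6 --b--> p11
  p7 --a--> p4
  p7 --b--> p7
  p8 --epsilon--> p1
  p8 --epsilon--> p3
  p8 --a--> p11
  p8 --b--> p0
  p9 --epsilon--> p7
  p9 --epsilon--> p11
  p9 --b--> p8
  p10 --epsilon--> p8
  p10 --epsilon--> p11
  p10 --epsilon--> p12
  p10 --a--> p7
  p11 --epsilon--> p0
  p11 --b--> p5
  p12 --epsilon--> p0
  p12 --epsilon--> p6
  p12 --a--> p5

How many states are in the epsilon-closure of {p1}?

5

Start with {p1}.
From p1 via epsilon: add p9.
From p9 via epsilon: add p7, p11.
From p11 via epsilon: add p0.
epsilon-closure = {p0, p1, p7, p9, p11}, which has 5 states.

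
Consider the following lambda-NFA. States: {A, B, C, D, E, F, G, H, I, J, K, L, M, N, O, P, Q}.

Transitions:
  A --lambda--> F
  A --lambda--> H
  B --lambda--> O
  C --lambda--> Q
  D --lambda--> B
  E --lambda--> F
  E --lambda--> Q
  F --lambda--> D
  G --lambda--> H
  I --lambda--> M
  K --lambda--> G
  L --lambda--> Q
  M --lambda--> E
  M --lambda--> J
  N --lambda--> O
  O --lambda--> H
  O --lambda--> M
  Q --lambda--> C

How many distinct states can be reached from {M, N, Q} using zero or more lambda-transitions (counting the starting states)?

11

Start with {M, N, Q}.
From M via lambda: add E, J.
From N via lambda: add O.
From Q via lambda: add C.
From E via lambda: add F.
From O via lambda: add H.
From F via lambda: add D.
From D via lambda: add B.
lambda-closure = {B, C, D, E, F, H, J, M, N, O, Q}, which has 11 states.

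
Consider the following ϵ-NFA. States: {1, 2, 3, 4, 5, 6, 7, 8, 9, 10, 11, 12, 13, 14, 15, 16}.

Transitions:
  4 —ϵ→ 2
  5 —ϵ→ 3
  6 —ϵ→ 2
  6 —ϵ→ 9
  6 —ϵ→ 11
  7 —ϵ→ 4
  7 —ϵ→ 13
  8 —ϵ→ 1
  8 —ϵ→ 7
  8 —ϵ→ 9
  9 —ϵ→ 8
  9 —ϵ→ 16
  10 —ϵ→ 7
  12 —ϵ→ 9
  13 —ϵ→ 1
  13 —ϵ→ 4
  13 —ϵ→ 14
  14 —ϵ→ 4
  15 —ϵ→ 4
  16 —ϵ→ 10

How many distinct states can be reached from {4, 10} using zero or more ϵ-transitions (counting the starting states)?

Start with {4, 10}.
From 4 via ϵ: add 2.
From 10 via ϵ: add 7.
From 7 via ϵ: add 13.
From 13 via ϵ: add 1, 14.
ϵ-closure = {1, 2, 4, 7, 10, 13, 14}, which has 7 states.

7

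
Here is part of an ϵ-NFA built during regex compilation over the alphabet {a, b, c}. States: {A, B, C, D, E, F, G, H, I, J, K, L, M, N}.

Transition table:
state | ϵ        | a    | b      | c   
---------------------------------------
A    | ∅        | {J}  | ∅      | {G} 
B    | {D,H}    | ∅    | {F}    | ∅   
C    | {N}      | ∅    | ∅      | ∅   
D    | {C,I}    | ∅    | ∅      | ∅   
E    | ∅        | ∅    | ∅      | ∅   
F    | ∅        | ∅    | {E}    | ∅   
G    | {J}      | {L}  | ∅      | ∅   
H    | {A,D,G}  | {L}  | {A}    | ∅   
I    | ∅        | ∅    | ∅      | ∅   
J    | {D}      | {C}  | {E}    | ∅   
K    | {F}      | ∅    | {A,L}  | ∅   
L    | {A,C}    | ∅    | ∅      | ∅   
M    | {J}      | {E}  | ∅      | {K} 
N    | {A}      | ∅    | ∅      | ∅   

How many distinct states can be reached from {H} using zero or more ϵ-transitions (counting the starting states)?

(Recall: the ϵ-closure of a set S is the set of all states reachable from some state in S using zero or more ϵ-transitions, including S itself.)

8

Start with {H}.
From H via ϵ: add A, D, G.
From D via ϵ: add C, I.
From G via ϵ: add J.
From C via ϵ: add N.
ϵ-closure = {A, C, D, G, H, I, J, N}, which has 8 states.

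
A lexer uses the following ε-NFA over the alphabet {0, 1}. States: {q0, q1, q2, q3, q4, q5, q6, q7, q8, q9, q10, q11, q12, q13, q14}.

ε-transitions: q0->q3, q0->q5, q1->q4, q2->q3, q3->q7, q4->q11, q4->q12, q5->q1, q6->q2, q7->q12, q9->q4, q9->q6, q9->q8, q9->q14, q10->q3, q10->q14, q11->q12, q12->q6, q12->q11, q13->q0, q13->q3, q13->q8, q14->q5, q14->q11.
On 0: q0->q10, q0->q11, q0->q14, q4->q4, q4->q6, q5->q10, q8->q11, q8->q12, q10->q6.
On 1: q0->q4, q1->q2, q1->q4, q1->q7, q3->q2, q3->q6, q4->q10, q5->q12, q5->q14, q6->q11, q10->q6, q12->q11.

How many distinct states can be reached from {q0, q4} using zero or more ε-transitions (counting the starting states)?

Start with {q0, q4}.
From q0 via ε: add q3, q5.
From q4 via ε: add q11, q12.
From q3 via ε: add q7.
From q5 via ε: add q1.
From q12 via ε: add q6.
From q6 via ε: add q2.
ε-closure = {q0, q1, q2, q3, q4, q5, q6, q7, q11, q12}, which has 10 states.

10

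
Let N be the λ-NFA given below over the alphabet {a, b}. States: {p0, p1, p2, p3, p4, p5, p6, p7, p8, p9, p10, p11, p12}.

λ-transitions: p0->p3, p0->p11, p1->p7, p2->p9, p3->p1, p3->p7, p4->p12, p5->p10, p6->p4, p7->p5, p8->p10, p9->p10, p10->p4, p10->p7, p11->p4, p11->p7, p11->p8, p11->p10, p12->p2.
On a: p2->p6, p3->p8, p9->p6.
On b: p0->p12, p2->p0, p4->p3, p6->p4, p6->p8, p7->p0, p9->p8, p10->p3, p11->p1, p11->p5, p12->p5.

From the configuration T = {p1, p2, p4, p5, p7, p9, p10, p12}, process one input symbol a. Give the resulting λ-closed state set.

p2 on a → {p6}.
p9 on a → {p6}.
No a-transition from p1, p4, p5, p7, p10, p12.
Union after reading a: {p6}.
Now take the λ-closure:
From p6 via λ: add p4.
From p4 via λ: add p12.
From p12 via λ: add p2.
From p2 via λ: add p9.
From p9 via λ: add p10.
From p10 via λ: add p7.
From p7 via λ: add p5.
No new states can be added; the closed set is {p2, p4, p5, p6, p7, p9, p10, p12}.

{p2, p4, p5, p6, p7, p9, p10, p12}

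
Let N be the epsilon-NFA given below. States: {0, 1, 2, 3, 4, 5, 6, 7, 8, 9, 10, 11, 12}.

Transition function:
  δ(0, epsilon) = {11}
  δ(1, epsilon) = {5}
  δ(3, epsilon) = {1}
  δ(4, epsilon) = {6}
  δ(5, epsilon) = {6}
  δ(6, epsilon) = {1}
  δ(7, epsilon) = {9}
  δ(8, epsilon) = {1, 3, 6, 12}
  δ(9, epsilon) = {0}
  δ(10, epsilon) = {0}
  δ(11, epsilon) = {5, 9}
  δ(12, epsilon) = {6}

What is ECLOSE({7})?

{0, 1, 5, 6, 7, 9, 11}

Start with {7}.
From 7 via epsilon: add 9.
From 9 via epsilon: add 0.
From 0 via epsilon: add 11.
From 11 via epsilon: add 5.
From 5 via epsilon: add 6.
From 6 via epsilon: add 1.
No new states can be added; the closed set is {0, 1, 5, 6, 7, 9, 11}.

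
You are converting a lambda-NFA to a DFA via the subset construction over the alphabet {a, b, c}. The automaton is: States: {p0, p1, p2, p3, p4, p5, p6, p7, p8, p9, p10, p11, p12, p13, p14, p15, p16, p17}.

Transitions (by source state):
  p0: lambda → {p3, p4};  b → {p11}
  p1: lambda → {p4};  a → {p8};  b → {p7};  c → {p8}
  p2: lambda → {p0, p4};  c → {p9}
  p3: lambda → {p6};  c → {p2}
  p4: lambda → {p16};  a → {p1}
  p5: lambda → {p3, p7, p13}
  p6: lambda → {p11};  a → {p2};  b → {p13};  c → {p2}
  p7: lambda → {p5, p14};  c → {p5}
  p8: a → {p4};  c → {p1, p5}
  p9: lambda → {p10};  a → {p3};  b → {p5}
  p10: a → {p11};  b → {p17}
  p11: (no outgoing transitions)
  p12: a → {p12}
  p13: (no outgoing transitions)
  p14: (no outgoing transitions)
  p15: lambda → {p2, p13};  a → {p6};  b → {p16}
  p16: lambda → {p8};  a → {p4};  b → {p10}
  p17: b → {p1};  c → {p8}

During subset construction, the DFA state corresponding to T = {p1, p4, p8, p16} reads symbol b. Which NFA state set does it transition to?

{p3, p5, p6, p7, p10, p11, p13, p14}

p1 on b → {p7}.
p16 on b → {p10}.
No b-transition from p4, p8.
Union after reading b: {p7, p10}.
Now take the lambda-closure:
From p7 via lambda: add p5, p14.
From p5 via lambda: add p3, p13.
From p3 via lambda: add p6.
From p6 via lambda: add p11.
No new states can be added; the closed set is {p3, p5, p6, p7, p10, p11, p13, p14}.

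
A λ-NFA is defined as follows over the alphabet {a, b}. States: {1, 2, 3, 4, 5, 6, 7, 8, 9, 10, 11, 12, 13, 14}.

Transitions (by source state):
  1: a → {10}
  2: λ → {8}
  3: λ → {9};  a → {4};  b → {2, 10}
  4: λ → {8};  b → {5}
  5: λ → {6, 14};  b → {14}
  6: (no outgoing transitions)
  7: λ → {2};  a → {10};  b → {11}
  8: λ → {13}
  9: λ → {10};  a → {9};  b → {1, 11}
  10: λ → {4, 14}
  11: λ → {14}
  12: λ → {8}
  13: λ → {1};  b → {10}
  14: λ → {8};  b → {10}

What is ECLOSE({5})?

Start with {5}.
From 5 via λ: add 6, 14.
From 14 via λ: add 8.
From 8 via λ: add 13.
From 13 via λ: add 1.
No new states can be added; the closed set is {1, 5, 6, 8, 13, 14}.

{1, 5, 6, 8, 13, 14}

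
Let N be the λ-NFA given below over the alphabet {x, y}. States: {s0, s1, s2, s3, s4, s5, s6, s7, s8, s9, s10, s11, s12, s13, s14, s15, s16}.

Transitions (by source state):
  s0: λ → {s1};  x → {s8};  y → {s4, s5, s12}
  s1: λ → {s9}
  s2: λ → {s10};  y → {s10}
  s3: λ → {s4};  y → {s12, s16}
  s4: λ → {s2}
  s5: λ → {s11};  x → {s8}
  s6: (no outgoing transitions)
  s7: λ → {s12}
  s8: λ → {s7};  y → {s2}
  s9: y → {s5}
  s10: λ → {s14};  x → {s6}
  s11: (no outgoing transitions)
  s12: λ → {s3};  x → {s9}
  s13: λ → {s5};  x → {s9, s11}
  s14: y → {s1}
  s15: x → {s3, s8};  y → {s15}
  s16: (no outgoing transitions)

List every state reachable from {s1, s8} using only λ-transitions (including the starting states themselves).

{s1, s2, s3, s4, s7, s8, s9, s10, s12, s14}

Start with {s1, s8}.
From s1 via λ: add s9.
From s8 via λ: add s7.
From s7 via λ: add s12.
From s12 via λ: add s3.
From s3 via λ: add s4.
From s4 via λ: add s2.
From s2 via λ: add s10.
From s10 via λ: add s14.
No new states can be added; the closed set is {s1, s2, s3, s4, s7, s8, s9, s10, s12, s14}.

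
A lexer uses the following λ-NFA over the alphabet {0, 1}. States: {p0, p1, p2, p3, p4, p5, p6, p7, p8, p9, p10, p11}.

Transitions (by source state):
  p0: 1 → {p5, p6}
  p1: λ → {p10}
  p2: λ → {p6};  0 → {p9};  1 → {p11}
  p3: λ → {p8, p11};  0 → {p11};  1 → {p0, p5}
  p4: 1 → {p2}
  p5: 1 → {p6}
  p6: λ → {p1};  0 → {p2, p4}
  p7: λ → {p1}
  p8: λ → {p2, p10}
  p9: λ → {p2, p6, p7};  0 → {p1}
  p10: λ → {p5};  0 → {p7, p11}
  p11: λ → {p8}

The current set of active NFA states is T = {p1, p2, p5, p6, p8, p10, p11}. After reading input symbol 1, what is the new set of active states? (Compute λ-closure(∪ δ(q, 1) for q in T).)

p2 on 1 → {p11}.
p5 on 1 → {p6}.
No 1-transition from p1, p6, p8, p10, p11.
Union after reading 1: {p6, p11}.
Now take the λ-closure:
From p6 via λ: add p1.
From p11 via λ: add p8.
From p1 via λ: add p10.
From p8 via λ: add p2.
From p10 via λ: add p5.
No new states can be added; the closed set is {p1, p2, p5, p6, p8, p10, p11}.

{p1, p2, p5, p6, p8, p10, p11}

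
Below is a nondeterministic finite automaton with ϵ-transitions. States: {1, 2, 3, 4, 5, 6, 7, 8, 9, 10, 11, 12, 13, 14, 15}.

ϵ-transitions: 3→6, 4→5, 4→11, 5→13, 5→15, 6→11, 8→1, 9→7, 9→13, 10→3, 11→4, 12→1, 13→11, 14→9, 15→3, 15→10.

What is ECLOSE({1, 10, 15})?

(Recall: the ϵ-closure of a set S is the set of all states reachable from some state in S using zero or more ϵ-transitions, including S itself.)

Start with {1, 10, 15}.
From 10 via ϵ: add 3.
From 3 via ϵ: add 6.
From 6 via ϵ: add 11.
From 11 via ϵ: add 4.
From 4 via ϵ: add 5.
From 5 via ϵ: add 13.
No new states can be added; the closed set is {1, 3, 4, 5, 6, 10, 11, 13, 15}.

{1, 3, 4, 5, 6, 10, 11, 13, 15}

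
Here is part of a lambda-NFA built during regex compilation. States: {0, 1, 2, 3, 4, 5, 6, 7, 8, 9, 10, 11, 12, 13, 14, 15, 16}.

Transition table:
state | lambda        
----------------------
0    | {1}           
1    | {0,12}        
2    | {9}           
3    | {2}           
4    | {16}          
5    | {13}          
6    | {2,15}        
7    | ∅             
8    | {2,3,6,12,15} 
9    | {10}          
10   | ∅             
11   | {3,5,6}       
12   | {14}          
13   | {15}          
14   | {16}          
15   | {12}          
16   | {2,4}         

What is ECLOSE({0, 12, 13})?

{0, 1, 2, 4, 9, 10, 12, 13, 14, 15, 16}

Start with {0, 12, 13}.
From 0 via lambda: add 1.
From 12 via lambda: add 14.
From 13 via lambda: add 15.
From 14 via lambda: add 16.
From 16 via lambda: add 2, 4.
From 2 via lambda: add 9.
From 9 via lambda: add 10.
No new states can be added; the closed set is {0, 1, 2, 4, 9, 10, 12, 13, 14, 15, 16}.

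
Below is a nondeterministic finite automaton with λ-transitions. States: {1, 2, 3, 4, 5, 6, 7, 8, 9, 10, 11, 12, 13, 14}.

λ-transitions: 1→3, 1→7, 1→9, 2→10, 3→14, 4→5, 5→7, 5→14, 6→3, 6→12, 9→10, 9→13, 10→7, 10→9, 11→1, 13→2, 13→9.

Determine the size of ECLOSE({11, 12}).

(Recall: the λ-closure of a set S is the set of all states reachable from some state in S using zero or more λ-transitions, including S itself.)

Start with {11, 12}.
From 11 via λ: add 1.
From 1 via λ: add 3, 7, 9.
From 3 via λ: add 14.
From 9 via λ: add 10, 13.
From 13 via λ: add 2.
λ-closure = {1, 2, 3, 7, 9, 10, 11, 12, 13, 14}, which has 10 states.

10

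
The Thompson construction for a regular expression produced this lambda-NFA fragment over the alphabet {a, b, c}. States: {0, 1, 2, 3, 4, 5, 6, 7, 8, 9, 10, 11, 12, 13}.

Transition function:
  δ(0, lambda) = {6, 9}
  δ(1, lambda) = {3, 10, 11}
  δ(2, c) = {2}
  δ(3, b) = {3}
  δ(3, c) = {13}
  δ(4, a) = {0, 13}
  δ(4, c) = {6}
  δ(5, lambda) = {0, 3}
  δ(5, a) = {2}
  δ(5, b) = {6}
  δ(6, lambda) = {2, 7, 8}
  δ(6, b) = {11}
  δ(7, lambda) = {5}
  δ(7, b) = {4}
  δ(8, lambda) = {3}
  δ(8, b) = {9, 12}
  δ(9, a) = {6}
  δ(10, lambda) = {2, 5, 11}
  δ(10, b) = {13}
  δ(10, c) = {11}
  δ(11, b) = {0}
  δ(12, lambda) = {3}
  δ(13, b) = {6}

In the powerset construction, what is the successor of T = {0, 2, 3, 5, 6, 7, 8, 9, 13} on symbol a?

{0, 2, 3, 5, 6, 7, 8, 9}

5 on a → {2}.
9 on a → {6}.
No a-transition from 0, 2, 3, 6, 7, 8, 13.
Union after reading a: {2, 6}.
Now take the lambda-closure:
From 6 via lambda: add 7, 8.
From 7 via lambda: add 5.
From 8 via lambda: add 3.
From 5 via lambda: add 0.
From 0 via lambda: add 9.
No new states can be added; the closed set is {0, 2, 3, 5, 6, 7, 8, 9}.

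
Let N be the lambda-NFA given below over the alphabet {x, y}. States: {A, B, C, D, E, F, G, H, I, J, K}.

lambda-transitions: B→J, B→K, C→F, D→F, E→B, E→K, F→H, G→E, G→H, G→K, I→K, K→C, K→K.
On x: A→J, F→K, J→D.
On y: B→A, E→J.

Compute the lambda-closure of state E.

{B, C, E, F, H, J, K}

Start with {E}.
From E via lambda: add B, K.
From B via lambda: add J.
From K via lambda: add C.
From C via lambda: add F.
From F via lambda: add H.
No new states can be added; the closed set is {B, C, E, F, H, J, K}.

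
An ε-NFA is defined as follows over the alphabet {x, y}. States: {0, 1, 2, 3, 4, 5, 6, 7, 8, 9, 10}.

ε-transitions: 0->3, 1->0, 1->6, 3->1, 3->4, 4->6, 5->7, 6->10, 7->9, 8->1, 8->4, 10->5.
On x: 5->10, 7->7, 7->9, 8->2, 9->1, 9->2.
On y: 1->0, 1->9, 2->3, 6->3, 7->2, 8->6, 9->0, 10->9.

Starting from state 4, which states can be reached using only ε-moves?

Start with {4}.
From 4 via ε: add 6.
From 6 via ε: add 10.
From 10 via ε: add 5.
From 5 via ε: add 7.
From 7 via ε: add 9.
No new states can be added; the closed set is {4, 5, 6, 7, 9, 10}.

{4, 5, 6, 7, 9, 10}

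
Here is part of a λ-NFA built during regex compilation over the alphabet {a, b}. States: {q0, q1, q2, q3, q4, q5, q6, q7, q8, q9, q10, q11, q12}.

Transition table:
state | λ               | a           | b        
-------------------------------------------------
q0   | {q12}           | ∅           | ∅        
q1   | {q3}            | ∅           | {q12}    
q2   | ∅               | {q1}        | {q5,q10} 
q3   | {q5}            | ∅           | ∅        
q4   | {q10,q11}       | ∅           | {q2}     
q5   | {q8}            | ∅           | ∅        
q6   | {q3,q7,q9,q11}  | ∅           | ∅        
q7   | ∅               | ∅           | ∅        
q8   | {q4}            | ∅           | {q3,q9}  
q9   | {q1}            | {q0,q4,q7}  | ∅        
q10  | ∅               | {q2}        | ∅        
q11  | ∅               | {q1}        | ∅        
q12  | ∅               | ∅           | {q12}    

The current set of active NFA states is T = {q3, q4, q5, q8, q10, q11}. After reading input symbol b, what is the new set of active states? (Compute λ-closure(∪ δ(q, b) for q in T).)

q4 on b → {q2}.
q8 on b → {q3, q9}.
No b-transition from q3, q5, q10, q11.
Union after reading b: {q2, q3, q9}.
Now take the λ-closure:
From q3 via λ: add q5.
From q9 via λ: add q1.
From q5 via λ: add q8.
From q8 via λ: add q4.
From q4 via λ: add q10, q11.
No new states can be added; the closed set is {q1, q2, q3, q4, q5, q8, q9, q10, q11}.

{q1, q2, q3, q4, q5, q8, q9, q10, q11}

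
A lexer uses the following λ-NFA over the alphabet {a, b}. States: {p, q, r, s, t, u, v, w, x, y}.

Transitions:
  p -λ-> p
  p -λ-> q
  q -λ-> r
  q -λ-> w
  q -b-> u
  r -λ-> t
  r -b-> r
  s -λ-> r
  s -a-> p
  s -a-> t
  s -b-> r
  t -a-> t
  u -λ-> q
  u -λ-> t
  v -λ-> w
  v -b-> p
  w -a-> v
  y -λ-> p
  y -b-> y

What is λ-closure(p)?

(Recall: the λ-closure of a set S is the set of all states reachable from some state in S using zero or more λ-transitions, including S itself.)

Start with {p}.
From p via λ: add q.
From q via λ: add r, w.
From r via λ: add t.
No new states can be added; the closed set is {p, q, r, t, w}.

{p, q, r, t, w}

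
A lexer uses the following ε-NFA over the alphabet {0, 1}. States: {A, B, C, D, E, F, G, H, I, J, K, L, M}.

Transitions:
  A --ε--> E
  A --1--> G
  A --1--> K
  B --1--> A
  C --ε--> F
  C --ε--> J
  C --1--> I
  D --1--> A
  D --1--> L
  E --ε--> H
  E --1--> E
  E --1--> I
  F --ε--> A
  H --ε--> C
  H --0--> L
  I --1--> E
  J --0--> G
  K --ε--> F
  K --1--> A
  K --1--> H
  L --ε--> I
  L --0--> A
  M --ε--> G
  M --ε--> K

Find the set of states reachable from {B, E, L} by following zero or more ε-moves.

{A, B, C, E, F, H, I, J, L}

Start with {B, E, L}.
From E via ε: add H.
From L via ε: add I.
From H via ε: add C.
From C via ε: add F, J.
From F via ε: add A.
No new states can be added; the closed set is {A, B, C, E, F, H, I, J, L}.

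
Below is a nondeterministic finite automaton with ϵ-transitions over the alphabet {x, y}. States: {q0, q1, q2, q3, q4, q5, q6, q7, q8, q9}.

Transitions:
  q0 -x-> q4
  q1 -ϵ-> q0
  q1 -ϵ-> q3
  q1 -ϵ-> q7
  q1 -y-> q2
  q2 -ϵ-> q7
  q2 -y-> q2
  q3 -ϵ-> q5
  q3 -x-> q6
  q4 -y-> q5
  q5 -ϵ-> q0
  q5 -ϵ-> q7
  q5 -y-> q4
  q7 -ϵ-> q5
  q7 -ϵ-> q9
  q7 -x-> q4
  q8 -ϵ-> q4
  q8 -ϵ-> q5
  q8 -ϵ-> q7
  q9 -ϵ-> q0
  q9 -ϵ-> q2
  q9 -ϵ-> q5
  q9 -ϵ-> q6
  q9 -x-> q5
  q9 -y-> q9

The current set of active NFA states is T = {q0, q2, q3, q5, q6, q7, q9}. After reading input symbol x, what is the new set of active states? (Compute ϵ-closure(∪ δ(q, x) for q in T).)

q0 on x → {q4}.
q3 on x → {q6}.
q7 on x → {q4}.
q9 on x → {q5}.
No x-transition from q2, q5, q6.
Union after reading x: {q4, q5, q6}.
Now take the ϵ-closure:
From q5 via ϵ: add q0, q7.
From q7 via ϵ: add q9.
From q9 via ϵ: add q2.
No new states can be added; the closed set is {q0, q2, q4, q5, q6, q7, q9}.

{q0, q2, q4, q5, q6, q7, q9}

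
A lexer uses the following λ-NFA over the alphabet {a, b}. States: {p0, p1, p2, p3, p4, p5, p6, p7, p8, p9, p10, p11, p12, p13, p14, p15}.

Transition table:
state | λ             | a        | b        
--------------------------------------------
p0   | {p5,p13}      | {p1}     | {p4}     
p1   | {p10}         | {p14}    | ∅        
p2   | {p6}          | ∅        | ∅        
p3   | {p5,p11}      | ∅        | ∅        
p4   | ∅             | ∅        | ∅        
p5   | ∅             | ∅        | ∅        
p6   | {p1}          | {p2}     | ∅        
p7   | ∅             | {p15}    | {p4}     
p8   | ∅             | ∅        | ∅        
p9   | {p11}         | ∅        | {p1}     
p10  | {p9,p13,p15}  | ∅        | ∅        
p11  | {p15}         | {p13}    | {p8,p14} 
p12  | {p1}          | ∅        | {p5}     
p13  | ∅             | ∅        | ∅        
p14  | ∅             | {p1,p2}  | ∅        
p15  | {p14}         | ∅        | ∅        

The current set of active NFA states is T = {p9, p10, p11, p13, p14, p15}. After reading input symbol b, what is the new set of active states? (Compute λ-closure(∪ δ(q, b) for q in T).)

{p1, p8, p9, p10, p11, p13, p14, p15}

p9 on b → {p1}.
p11 on b → {p8, p14}.
No b-transition from p10, p13, p14, p15.
Union after reading b: {p1, p8, p14}.
Now take the λ-closure:
From p1 via λ: add p10.
From p10 via λ: add p9, p13, p15.
From p9 via λ: add p11.
No new states can be added; the closed set is {p1, p8, p9, p10, p11, p13, p14, p15}.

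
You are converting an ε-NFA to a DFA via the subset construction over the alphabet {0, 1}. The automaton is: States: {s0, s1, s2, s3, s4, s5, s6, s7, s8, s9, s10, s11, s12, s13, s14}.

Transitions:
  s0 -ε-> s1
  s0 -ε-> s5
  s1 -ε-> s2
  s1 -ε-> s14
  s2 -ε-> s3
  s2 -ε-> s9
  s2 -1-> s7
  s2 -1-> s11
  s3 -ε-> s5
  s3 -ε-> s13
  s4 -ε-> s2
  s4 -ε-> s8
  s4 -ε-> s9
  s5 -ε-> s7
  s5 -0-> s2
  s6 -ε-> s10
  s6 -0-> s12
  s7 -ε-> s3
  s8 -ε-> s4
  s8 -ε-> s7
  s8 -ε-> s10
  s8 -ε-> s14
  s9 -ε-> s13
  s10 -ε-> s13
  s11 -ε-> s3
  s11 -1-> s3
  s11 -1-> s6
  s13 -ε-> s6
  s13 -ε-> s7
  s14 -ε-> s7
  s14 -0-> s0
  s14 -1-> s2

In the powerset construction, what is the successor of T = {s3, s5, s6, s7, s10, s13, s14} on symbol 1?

s14 on 1 → {s2}.
No 1-transition from s3, s5, s6, s7, s10, s13.
Union after reading 1: {s2}.
Now take the ε-closure:
From s2 via ε: add s3, s9.
From s3 via ε: add s5, s13.
From s5 via ε: add s7.
From s13 via ε: add s6.
From s6 via ε: add s10.
No new states can be added; the closed set is {s2, s3, s5, s6, s7, s9, s10, s13}.

{s2, s3, s5, s6, s7, s9, s10, s13}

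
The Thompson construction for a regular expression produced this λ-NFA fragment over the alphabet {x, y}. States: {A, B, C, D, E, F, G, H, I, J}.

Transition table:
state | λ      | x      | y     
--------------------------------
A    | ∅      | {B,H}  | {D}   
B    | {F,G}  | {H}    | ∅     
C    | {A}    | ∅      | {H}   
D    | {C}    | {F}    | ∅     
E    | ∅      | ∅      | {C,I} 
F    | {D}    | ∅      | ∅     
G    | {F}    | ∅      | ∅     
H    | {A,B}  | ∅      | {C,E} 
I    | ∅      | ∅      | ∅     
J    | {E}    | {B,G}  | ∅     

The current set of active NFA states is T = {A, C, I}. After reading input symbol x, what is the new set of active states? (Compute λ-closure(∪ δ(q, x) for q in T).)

A on x → {B, H}.
No x-transition from C, I.
Union after reading x: {B, H}.
Now take the λ-closure:
From B via λ: add F, G.
From H via λ: add A.
From F via λ: add D.
From D via λ: add C.
No new states can be added; the closed set is {A, B, C, D, F, G, H}.

{A, B, C, D, F, G, H}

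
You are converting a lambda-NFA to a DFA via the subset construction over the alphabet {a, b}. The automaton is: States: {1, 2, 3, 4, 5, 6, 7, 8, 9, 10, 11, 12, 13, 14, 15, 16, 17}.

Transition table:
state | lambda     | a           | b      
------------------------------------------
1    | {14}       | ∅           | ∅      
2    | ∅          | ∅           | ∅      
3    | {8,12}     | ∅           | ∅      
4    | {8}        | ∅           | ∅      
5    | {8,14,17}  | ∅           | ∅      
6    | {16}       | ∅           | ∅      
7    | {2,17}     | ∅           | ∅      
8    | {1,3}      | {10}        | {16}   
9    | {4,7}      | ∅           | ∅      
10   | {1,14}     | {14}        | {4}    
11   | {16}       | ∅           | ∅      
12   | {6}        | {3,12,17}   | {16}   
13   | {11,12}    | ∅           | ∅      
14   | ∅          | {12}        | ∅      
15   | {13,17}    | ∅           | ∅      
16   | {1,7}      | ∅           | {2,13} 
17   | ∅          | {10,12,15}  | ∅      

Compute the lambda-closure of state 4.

Start with {4}.
From 4 via lambda: add 8.
From 8 via lambda: add 1, 3.
From 1 via lambda: add 14.
From 3 via lambda: add 12.
From 12 via lambda: add 6.
From 6 via lambda: add 16.
From 16 via lambda: add 7.
From 7 via lambda: add 2, 17.
No new states can be added; the closed set is {1, 2, 3, 4, 6, 7, 8, 12, 14, 16, 17}.

{1, 2, 3, 4, 6, 7, 8, 12, 14, 16, 17}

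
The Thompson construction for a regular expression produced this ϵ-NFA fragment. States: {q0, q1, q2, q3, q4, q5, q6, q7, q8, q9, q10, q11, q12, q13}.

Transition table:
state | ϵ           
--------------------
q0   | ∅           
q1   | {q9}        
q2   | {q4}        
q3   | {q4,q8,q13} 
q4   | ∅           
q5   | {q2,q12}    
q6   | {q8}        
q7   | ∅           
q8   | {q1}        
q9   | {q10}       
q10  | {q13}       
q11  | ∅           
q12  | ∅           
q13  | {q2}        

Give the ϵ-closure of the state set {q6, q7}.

{q1, q2, q4, q6, q7, q8, q9, q10, q13}

Start with {q6, q7}.
From q6 via ϵ: add q8.
From q8 via ϵ: add q1.
From q1 via ϵ: add q9.
From q9 via ϵ: add q10.
From q10 via ϵ: add q13.
From q13 via ϵ: add q2.
From q2 via ϵ: add q4.
No new states can be added; the closed set is {q1, q2, q4, q6, q7, q8, q9, q10, q13}.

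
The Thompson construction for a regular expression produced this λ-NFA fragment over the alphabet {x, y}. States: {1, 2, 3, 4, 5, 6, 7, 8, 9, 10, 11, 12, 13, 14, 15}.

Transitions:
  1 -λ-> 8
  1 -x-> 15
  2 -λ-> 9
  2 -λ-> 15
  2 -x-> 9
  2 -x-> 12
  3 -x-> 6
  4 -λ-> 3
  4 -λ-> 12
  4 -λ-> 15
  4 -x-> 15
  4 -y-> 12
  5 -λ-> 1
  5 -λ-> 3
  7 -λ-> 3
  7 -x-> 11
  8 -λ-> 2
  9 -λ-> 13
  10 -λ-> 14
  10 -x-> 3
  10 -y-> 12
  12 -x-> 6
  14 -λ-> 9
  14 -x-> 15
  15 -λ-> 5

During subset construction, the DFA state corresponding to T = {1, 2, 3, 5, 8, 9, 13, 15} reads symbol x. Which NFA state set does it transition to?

1 on x → {15}.
2 on x → {9, 12}.
3 on x → {6}.
No x-transition from 5, 8, 9, 13, 15.
Union after reading x: {6, 9, 12, 15}.
Now take the λ-closure:
From 9 via λ: add 13.
From 15 via λ: add 5.
From 5 via λ: add 1, 3.
From 1 via λ: add 8.
From 8 via λ: add 2.
No new states can be added; the closed set is {1, 2, 3, 5, 6, 8, 9, 12, 13, 15}.

{1, 2, 3, 5, 6, 8, 9, 12, 13, 15}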